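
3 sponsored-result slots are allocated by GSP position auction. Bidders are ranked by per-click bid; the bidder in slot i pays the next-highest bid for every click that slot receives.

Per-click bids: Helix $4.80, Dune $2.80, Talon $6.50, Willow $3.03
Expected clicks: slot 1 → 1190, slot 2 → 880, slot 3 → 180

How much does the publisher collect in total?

Total revenue: $8882.40

Ranked by bid: $6.50 (Talon) > $4.80 (Helix) > $3.03 (Willow) > $2.80 (Dune)
Slot 1: Talon pays $4.80 × 1190 = $5712.00
Slot 2: Helix pays $3.03 × 880 = $2666.40
Slot 3: Willow pays $2.80 × 180 = $504.00
Total = $8882.40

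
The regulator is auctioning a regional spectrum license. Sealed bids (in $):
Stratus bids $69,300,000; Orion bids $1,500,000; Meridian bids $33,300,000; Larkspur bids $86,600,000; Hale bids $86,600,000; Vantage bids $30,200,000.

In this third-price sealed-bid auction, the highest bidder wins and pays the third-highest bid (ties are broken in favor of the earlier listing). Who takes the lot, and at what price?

Sorting bids: 86,600,000 (Larkspur) > 86,600,000 (Hale) > 69,300,000 (Stratus) > 33,300,000 (Meridian) > 30,200,000 (Vantage) > 1,500,000 (Orion)
Tie at $86,600,000 → Larkspur wins by tie-break.
Larkspur wins; payment is bid #3 in the ranking = $69,300,000.

Larkspur pays $69,300,000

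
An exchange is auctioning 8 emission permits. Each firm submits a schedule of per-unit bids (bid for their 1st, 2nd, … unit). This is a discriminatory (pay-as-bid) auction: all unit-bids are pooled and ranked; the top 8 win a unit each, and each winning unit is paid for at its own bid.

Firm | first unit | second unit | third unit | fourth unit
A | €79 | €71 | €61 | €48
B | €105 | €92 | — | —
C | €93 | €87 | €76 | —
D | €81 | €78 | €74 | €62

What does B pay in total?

All unit-bids, highest first — top 8: 105 (B-1), 93 (C-1), 92 (B-2), 87 (C-2), 81 (D-1), 79 (A-1), 78 (D-2), 76 (C-3)
Next rejected bid: €74 (not a price — pay-as-bid).
B's winning unit-bids: 105 + 92 = €197.

B pays €197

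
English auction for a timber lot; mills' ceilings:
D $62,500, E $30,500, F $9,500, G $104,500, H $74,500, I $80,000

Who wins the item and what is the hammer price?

G wins at $80,000

Open ascending-bid auction: the price rises until one bidder remains; the winner pays the price at which the last rival dropped out.
Limits in order: 104,500 (G) > 80,000 (I) > 74,500 (H) > 62,500 (D) > 30,500 (E) > 9,500 (F)
Once the price passes $80,000, only G is left; the hammer falls at I's limit of $80,000.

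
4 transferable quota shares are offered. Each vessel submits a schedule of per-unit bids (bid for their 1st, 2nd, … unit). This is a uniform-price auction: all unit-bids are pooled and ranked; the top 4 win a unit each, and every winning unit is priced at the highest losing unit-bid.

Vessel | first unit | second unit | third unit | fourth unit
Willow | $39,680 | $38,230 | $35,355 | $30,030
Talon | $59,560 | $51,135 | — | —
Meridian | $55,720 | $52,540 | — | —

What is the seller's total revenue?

All unit-bids, highest first — top 4: 59,560 (Talon-1), 55,720 (Meridian-1), 52,540 (Meridian-2), 51,135 (Talon-2)
Highest rejected unit-bid = $39,680.
Allocation: Meridian 2, Talon 2. Every unit priced at $39,680.
Revenue = 4 × 39,680 = $158,720.

Total revenue: $158,720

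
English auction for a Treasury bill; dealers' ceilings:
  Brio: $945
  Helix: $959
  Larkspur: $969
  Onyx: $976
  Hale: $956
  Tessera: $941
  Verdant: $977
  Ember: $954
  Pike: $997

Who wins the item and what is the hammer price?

Pike wins at $977

Rule: the price rises until one bidder remains; the winner pays the price at which the last rival dropped out.
Sorting limits: 997 (Pike) > 977 (Verdant) > 976 (Onyx) > 969 (Larkspur) > 959 (Helix) > 956 (Hale) > …
Bidding ends when Verdant exits at $977; Pike takes it.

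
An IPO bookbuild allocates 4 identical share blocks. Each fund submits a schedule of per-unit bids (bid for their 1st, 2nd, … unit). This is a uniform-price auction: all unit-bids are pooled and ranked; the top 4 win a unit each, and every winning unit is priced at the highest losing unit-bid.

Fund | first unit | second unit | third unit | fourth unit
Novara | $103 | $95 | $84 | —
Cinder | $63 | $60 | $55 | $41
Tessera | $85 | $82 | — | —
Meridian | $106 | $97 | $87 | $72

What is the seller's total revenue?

All unit-bids, highest first — top 4: 106 (Meridian-1), 103 (Novara-1), 97 (Meridian-2), 95 (Novara-2)
Highest rejected unit-bid = $87.
Allocation: Meridian 2, Novara 2. Every unit priced at $87.
Revenue = 4 × 87 = $348.

Total revenue: $348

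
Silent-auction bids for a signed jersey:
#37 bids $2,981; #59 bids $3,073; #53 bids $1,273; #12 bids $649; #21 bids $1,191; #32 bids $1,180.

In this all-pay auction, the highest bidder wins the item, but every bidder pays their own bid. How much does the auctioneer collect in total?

Total revenue: $10,347

Sorting bids: 3,073 (#59) > 2,981 (#37) > 1,273 (#53) > 1,191 (#21) > 1,180 (#32) > 649 (#12)
#59 wins with the top bid; all bids are sunk regardless.
Every bidder forfeits their bid regardless of winning.
Revenue = 2,981 + 3,073 + 1,273 + 649 + 1,191 + 1,180 = $10,347.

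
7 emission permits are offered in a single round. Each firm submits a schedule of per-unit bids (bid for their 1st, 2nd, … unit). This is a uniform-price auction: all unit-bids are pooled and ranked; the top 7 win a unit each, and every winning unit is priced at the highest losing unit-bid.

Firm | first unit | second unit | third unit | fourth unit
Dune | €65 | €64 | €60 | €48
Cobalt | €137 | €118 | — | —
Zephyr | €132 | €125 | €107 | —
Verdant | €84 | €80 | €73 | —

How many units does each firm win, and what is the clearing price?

Cobalt 2, Verdant 2, Zephyr 3; clearing price €73

Pooled unit-bids ranked (top 7): 137 (Cobalt-1), 132 (Zephyr-1), 125 (Zephyr-2), 118 (Cobalt-2), 107 (Zephyr-3), 84 (Verdant-1), 80 (Verdant-2)
First bid not allocated: €73.
Allocation: Cobalt 2, Verdant 2, Zephyr 3.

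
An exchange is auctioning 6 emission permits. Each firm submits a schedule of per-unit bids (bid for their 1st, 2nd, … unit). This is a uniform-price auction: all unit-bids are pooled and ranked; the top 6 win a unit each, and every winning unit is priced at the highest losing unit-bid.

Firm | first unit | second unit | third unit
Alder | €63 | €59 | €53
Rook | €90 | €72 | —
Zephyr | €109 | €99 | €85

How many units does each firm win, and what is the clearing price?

All unit-bids, highest first — top 6: 109 (Zephyr-1), 99 (Zephyr-2), 90 (Rook-1), 85 (Zephyr-3), 72 (Rook-2), 63 (Alder-1)
First bid not allocated: €59.
Allocation: Alder 1, Rook 2, Zephyr 3.

Alder 1, Rook 2, Zephyr 3; clearing price €59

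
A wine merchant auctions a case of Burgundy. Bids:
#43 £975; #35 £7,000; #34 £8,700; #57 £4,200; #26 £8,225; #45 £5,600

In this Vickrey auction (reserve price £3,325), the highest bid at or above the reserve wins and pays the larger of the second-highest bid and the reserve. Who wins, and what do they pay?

Bids in order: 8,700 (#34) > 8,225 (#26) > 7,000 (#35) > 5,600 (#45) > 4,200 (#57) > 975 (#43)
Highest eligible bid: #34 at £8,700.
max(second-highest £8,225, reserve £3,325) = £8,225; the reserve does not bind.

#34 pays £8,225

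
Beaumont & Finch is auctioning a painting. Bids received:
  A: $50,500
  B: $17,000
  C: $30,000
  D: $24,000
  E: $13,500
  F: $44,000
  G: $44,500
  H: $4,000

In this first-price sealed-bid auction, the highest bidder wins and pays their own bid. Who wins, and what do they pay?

A pays $50,500

Bids ranked: 50,500 (A) > 44,500 (G) > 44,000 (F) > 30,000 (C) > 24,000 (D) > 17,000 (B) > …
First-price: A pays what they bid, $50,500.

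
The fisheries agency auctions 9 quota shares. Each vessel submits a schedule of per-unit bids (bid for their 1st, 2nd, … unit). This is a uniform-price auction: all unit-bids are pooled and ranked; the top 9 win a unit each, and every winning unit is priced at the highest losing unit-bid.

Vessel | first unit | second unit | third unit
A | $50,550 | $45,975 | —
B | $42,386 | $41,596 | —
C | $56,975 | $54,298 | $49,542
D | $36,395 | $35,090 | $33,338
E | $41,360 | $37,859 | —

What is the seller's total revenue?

All unit-bids, highest first — top 9: 56,975 (C-1), 54,298 (C-2), 50,550 (A-1), 49,542 (C-3), 45,975 (A-2), 42,386 (B-1), 41,596 (B-2), 41,360 (E-1), 37,859 (E-2)
First bid not allocated: $36,395.
Allocation: A 2, B 2, C 3, E 2. Every unit priced at $36,395.
Revenue = 9 × 36,395 = $327,555.

Total revenue: $327,555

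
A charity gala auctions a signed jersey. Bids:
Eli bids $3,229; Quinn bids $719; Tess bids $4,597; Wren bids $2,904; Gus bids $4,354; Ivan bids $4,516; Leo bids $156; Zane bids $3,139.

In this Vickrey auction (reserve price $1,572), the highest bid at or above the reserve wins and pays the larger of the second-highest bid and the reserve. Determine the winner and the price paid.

Tess pays $4,516

Vickrey auction (reserve price $1,572): the highest bid at or above the reserve wins and pays the larger of the second-highest bid and the reserve.
Sorting bids: 4,597 (Tess) > 4,516 (Ivan) > 4,354 (Gus) > 3,229 (Eli) > 3,139 (Zane) > 2,904 (Wren) > …
Highest eligible bid: Tess at $4,597.
Second-highest bid $4,516 exceeds the reserve $1,572 → payment $4,516.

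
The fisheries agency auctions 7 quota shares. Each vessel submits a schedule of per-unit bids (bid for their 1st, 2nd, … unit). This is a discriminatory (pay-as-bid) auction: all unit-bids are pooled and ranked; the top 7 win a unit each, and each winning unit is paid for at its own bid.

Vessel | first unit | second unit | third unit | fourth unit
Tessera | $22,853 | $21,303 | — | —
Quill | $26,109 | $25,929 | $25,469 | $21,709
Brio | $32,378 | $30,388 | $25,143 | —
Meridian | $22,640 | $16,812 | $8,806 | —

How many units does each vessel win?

Merging the schedules and taking the best 7: 32,378 (Brio-1), 30,388 (Brio-2), 26,109 (Quill-1), 25,929 (Quill-2), 25,469 (Quill-3), 25,143 (Brio-3), 22,853 (Tessera-1)
Next rejected bid: $22,640 (not a price — pay-as-bid).
Allocation: Brio 3, Quill 3, Tessera 1.

Brio 3, Quill 3, Tessera 1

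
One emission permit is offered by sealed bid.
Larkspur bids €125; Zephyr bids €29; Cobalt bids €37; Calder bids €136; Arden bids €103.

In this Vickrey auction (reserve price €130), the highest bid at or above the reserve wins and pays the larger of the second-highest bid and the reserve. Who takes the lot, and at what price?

Sorting bids: 136 (Calder) > 125 (Larkspur) > 103 (Arden) > 37 (Cobalt) > 29 (Zephyr)
Calder has the top bid at or above the reserve (€136).
max(second-highest €125, reserve €130) = €130.

Calder pays €130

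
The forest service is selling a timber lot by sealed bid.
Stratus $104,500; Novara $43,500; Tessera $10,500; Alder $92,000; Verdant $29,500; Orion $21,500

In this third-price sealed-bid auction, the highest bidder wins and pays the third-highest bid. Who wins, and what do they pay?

Rule: the highest bidder wins and pays the third-highest bid.
Sorting bids: 104,500 (Stratus) > 92,000 (Alder) > 43,500 (Novara) > 29,500 (Verdant) > 21,500 (Orion) > 10,500 (Tessera)
Stratus wins; payment is bid #3 in the ranking = $43,500.

Stratus pays $43,500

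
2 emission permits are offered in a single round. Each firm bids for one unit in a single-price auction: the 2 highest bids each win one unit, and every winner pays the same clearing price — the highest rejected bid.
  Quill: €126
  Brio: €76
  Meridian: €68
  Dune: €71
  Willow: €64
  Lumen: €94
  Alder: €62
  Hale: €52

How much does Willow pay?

Willow pays €0

Bids ranked high→low: 126 (Quill), 94 (Lumen), 76 (Brio), 71 (Dune), …
Winners (2 units): Quill, Lumen.
Highest unsuccessful bid: €76 → clearing price.
Willow does not win → pays €0.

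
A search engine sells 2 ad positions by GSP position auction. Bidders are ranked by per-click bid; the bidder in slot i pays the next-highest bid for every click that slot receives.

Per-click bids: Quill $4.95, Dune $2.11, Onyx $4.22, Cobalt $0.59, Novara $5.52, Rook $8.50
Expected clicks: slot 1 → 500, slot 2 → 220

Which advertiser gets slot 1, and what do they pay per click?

Rook; $5.52 per click

Per-click bids in order: $8.50 (Rook) > $5.52 (Novara) > $4.95 (Quill) > …
Slot 1 goes to the first-ranked bidder, Rook, who pays the next bid down: $5.52/click.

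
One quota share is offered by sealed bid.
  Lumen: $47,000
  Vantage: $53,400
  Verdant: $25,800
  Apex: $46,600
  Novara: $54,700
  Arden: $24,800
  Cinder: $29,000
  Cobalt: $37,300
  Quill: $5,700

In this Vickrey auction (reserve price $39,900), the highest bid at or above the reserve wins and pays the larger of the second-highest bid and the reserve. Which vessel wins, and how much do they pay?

Novara pays $53,400

Bids ranked: 54,700 (Novara) > 53,400 (Vantage) > 47,000 (Lumen) > 46,600 (Apex) > 37,300 (Cobalt) > 29,000 (Cinder) > …
Novara has the top bid at or above the reserve ($54,700).
max(second-highest $53,400, reserve $39,900) = $53,400; the reserve does not bind.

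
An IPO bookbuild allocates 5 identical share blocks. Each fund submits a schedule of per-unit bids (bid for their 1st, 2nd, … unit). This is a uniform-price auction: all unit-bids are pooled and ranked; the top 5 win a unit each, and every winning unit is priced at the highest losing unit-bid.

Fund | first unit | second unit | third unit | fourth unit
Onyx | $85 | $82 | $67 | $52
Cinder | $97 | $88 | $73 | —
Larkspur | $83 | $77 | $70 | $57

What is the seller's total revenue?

Merging the schedules and taking the best 5: 97 (Cinder-1), 88 (Cinder-2), 85 (Onyx-1), 83 (Larkspur-1), 82 (Onyx-2)
Highest rejected unit-bid = $77.
Allocation: Cinder 2, Larkspur 1, Onyx 2. Every unit priced at $77.
Revenue = 5 × 77 = $385.

Total revenue: $385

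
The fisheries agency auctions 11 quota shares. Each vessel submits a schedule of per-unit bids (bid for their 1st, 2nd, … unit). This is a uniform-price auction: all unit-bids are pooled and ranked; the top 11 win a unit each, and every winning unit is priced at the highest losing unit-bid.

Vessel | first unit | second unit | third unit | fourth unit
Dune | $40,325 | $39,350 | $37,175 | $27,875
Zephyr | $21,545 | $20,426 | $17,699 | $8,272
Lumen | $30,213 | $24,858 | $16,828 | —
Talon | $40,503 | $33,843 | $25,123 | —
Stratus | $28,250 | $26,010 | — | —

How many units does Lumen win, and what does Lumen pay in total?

Lumen: 2 units, pays $43,090

All unit-bids, highest first — top 11: 40,503 (Talon-1), 40,325 (Dune-1), 39,350 (Dune-2), 37,175 (Dune-3), 33,843 (Talon-2), 30,213 (Lumen-1), 28,250 (Stratus-1), 27,875 (Dune-4), 26,010 (Stratus-2), 25,123 (Talon-3), 24,858 (Lumen-2)
Highest rejected unit-bid = $21,545.
Lumen wins 2 unit(s) at $21,545 each.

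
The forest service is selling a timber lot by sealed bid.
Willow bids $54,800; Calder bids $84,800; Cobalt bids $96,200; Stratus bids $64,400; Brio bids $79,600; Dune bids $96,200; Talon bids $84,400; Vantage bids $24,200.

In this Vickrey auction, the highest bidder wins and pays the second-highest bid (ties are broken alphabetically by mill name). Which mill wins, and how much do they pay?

Cobalt pays $96,200

Vickrey auction: the highest bidder wins and pays the second-highest bid.
Bids ranked: 96,200 (Cobalt) > 96,200 (Dune) > 84,800 (Calder) > 84,400 (Talon) > 79,600 (Brio) > 64,400 (Stratus) > …
Cobalt and Dune tie at $96,200; tie-break gives it to Cobalt.
Cobalt is highest; pays the second-highest bid, $96,200.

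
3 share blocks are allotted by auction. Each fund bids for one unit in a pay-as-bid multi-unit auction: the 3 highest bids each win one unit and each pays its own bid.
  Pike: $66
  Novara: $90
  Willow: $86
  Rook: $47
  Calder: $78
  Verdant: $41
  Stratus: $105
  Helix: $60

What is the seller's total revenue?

Bids ranked high→low: 105 (Stratus), 90 (Novara), 86 (Willow), 78 (Calder), 66 (Pike), …
Top 3: Stratus, Novara, Willow.
Total revenue = 105 + 90 + 86 = $281.

Total revenue: $281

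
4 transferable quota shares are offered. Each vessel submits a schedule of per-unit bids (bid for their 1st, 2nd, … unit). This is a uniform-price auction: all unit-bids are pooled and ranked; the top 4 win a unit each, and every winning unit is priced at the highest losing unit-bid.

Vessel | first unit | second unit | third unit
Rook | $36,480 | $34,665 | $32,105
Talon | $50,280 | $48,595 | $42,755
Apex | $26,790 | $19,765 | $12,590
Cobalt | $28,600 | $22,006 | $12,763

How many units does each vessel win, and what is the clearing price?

Merging the schedules and taking the best 4: 50,280 (Talon-1), 48,595 (Talon-2), 42,755 (Talon-3), 36,480 (Rook-1)
First bid not allocated: $34,665.
Allocation: Rook 1, Talon 3.

Rook 1, Talon 3; clearing price $34,665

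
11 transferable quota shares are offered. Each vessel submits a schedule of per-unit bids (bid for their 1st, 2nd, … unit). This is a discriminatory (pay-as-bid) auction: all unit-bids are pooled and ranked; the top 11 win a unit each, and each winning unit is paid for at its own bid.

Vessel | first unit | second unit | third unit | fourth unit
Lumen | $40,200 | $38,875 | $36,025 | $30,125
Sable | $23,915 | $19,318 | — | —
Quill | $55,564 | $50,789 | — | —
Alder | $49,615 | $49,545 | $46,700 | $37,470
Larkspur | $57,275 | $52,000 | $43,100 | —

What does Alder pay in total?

Alder pays $183,330

Merging the schedules and taking the best 11: 57,275 (Larkspur-1), 55,564 (Quill-1), 52,000 (Larkspur-2), 50,789 (Quill-2), 49,615 (Alder-1), 49,545 (Alder-2), 46,700 (Alder-3), 43,100 (Larkspur-3), 40,200 (Lumen-1), 38,875 (Lumen-2), 37,470 (Alder-4)
Next rejected bid: $36,025 (not a price — pay-as-bid).
Alder's winning unit-bids: 49,615 + 49,545 + 46,700 + 37,470 = $183,330.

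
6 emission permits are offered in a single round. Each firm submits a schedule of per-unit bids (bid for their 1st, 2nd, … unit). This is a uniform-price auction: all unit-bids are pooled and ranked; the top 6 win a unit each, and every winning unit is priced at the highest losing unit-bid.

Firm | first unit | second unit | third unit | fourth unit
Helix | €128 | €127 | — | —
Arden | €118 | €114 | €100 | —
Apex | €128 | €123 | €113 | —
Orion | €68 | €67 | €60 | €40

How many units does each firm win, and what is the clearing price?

All unit-bids, highest first — top 6: 128 (Helix-1), 128 (Apex-1), 127 (Helix-2), 123 (Apex-2), 118 (Arden-1), 114 (Arden-2)
Highest rejected unit-bid = €113.
Allocation: Apex 2, Arden 2, Helix 2.

Apex 2, Arden 2, Helix 2; clearing price €113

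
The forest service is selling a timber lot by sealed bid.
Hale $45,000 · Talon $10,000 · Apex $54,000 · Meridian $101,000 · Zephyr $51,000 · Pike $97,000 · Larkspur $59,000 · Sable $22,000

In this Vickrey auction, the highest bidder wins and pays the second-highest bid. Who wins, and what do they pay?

Meridian pays $97,000

Bids in order: 101,000 (Meridian) > 97,000 (Pike) > 59,000 (Larkspur) > 54,000 (Apex) > 51,000 (Zephyr) > 45,000 (Hale) > …
Meridian is highest; pays the second-highest bid, $97,000.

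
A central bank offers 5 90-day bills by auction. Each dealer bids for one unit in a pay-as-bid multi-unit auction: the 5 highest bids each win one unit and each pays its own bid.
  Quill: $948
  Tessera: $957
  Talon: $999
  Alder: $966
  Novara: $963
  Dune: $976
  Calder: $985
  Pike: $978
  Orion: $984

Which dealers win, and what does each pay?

Ordering the bids: 999 (Talon), 985 (Calder), 984 (Orion), 978 (Pike), 976 (Dune), 966 (Alder), 963 (Novara), …
The 5 highest are Talon, Calder, Orion, Pike, Dune.
Each winner pays its own bid: Talon $999, Calder $985, Orion $984, Pike $978, Dune $976.

Talon $999, Calder $985, Orion $984, Pike $978, Dune $976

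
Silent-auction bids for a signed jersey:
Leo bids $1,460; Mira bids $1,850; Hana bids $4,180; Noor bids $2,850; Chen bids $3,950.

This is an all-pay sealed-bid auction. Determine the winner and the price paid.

Bids in order: 4,180 (Hana) > 3,950 (Chen) > 2,850 (Noor) > 1,850 (Mira) > 1,460 (Leo)
Hana wins with the top bid; all bids are sunk regardless.

Hana pays $4,180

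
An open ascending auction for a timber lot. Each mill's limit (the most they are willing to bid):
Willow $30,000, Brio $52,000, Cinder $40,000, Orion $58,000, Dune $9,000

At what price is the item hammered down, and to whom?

Ascending (English) auction: the price rises until one bidder remains; the winner pays the price at which the last rival dropped out.
Sorting limits: 58,000 (Orion) > 52,000 (Brio) > 40,000 (Cinder) > 30,000 (Willow) > 9,000 (Dune)
Once the price passes $52,000, only Orion is left; the hammer falls at Brio's limit of $52,000.

Orion wins at $52,000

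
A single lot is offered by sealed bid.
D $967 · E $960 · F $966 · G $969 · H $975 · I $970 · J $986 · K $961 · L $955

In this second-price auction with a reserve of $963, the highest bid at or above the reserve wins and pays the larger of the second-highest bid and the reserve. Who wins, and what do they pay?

J pays $975

Bids in order: 986 (J) > 975 (H) > 970 (I) > 969 (G) > 967 (D) > 966 (F) > …
Highest eligible bid: J at $986.
Second-highest bid $975 exceeds the reserve $963 → payment $975.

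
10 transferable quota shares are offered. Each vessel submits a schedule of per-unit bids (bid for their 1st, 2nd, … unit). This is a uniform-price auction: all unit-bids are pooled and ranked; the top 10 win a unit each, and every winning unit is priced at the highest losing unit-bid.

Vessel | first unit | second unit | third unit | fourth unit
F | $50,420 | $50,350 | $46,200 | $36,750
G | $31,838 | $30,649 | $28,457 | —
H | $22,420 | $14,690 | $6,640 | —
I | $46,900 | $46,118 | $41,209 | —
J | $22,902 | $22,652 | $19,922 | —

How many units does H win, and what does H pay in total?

H: 0 units, pays $0

Merging the schedules and taking the best 10: 50,420 (F-1), 50,350 (F-2), 46,900 (I-1), 46,200 (F-3), 46,118 (I-2), 41,209 (I-3), 36,750 (F-4), 31,838 (G-1), 30,649 (G-2), 28,457 (G-3)
First bid not allocated: $22,902.
H wins 0 unit(s) at $22,902 each.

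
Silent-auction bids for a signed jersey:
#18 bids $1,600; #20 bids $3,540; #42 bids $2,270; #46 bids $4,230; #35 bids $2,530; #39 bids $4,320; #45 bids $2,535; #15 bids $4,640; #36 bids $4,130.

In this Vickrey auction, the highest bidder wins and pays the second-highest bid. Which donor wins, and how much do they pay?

#15 pays $4,320

Sorting bids: 4,640 (#15) > 4,320 (#39) > 4,230 (#46) > 4,130 (#36) > 3,540 (#20) > 2,535 (#45) > …
#15 is highest; pays the second-highest bid, $4,320.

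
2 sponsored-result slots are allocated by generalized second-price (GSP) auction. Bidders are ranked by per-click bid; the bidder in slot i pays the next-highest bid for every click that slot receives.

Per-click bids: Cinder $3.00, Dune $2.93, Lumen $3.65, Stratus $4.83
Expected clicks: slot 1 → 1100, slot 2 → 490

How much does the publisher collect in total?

Per-click bids in order: $4.83 (Stratus) > $3.65 (Lumen) > $3.00 (Cinder) > …
Slot 1: Stratus pays $3.65 × 1100 = $4015.00
Slot 2: Lumen pays $3.00 × 490 = $1470.00
Total = $5485.00

Total revenue: $5485.00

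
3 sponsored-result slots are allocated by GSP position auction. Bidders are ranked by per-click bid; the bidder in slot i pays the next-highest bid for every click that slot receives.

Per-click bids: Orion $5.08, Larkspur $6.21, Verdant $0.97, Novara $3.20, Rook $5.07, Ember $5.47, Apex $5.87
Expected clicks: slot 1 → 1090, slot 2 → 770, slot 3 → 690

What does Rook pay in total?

Ranked by bid: $6.21 (Larkspur) > $5.87 (Apex) > $5.47 (Ember) > $5.08 (Orion) > …
Rook ranks below slot 3 → no slot, pays nothing.

Rook pays $0.00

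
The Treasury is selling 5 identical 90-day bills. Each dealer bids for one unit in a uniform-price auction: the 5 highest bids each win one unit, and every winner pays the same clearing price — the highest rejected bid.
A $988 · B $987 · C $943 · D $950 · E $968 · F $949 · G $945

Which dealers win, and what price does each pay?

A, B, E, D, F; each pays $945

Sorting: 988 (A), 987 (B), 968 (E), 950 (D), 949 (F), 945 (G), 943 (C)
Winners (5 units): A, B, E, D, F.
Clearing price = highest rejected bid = $945.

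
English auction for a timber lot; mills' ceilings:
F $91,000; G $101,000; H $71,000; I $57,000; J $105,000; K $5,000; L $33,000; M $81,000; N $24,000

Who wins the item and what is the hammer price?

J wins at $101,000

Limits ranked: 105,000 (J) > 101,000 (G) > 91,000 (F) > 81,000 (M) > 71,000 (H) > 57,000 (I) > …
Once the price passes $101,000, only J is left; the hammer falls at G's limit of $101,000.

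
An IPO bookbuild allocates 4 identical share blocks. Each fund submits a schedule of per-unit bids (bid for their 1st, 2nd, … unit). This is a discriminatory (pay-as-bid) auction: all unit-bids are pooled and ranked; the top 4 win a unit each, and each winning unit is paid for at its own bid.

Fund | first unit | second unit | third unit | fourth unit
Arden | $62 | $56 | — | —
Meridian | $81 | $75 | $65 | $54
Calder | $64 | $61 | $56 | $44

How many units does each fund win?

All unit-bids, highest first — top 4: 81 (Meridian-1), 75 (Meridian-2), 65 (Meridian-3), 64 (Calder-1)
Next rejected bid: $62 (not a price — pay-as-bid).
Allocation: Calder 1, Meridian 3.

Calder 1, Meridian 3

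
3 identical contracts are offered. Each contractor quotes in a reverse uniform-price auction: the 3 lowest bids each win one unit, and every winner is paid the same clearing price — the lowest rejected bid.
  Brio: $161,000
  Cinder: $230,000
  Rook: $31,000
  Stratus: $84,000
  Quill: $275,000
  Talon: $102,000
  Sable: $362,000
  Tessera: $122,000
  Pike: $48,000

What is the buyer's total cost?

Total cost: $306,000

Bids ranked low→high: 31,000 (Rook), 48,000 (Pike), 84,000 (Stratus), 102,000 (Talon), 122,000 (Tessera), …
Winners (3 units): Rook, Pike, Stratus.
Lowest unsuccessful bid: $102,000 → clearing price.
Total cost = 3 × $102,000 = $306,000.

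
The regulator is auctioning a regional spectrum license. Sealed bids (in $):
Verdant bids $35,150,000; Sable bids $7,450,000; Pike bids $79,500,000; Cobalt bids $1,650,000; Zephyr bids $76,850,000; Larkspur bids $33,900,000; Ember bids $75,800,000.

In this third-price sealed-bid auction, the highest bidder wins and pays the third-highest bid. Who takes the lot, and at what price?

Pike pays $75,800,000

Third-price sealed-bid auction: the highest bidder wins and pays the third-highest bid.
Sorting bids: 79,500,000 (Pike) > 76,850,000 (Zephyr) > 75,800,000 (Ember) > 35,150,000 (Verdant) > 33,900,000 (Larkspur) > 7,450,000 (Sable) > …
Pike wins; payment is bid #3 in the ranking = $75,800,000.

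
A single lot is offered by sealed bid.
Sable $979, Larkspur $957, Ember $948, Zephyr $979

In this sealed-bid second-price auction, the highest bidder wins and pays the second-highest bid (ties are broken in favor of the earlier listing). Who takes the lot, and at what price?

Sable pays $979

Sorting bids: 979 (Sable) > 979 (Zephyr) > 957 (Larkspur) > 948 (Ember)
Sable and Zephyr tie at $979; tie-break gives it to Sable.
Sable wins with the highest bid; price is set by the runner-up at $979.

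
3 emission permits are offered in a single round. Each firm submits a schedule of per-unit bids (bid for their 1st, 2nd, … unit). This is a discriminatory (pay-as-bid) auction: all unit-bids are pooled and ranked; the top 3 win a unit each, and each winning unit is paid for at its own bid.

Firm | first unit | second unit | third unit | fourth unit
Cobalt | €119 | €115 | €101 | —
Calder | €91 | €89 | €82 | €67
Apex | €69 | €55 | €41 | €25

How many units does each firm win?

Merging the schedules and taking the best 3: 119 (Cobalt-1), 115 (Cobalt-2), 101 (Cobalt-3)
Next rejected bid: €91 (not a price — pay-as-bid).
Allocation: Cobalt 3.

Cobalt 3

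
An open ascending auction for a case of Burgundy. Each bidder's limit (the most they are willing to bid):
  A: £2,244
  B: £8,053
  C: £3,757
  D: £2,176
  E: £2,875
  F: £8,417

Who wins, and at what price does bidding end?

F wins at £8,053

Sorting limits: 8,417 (F) > 8,053 (B) > 3,757 (C) > 2,875 (E) > 2,244 (A) > 2,176 (D)
Once the price passes £8,053, only F is left; the hammer falls at B's limit of £8,053.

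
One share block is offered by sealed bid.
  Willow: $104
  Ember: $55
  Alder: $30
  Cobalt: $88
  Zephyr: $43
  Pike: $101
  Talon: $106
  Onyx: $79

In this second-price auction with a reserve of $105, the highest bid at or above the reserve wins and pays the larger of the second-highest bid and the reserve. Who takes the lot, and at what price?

Talon pays $105

Second-price auction with a reserve of $105: the highest bid at or above the reserve wins and pays the larger of the second-highest bid and the reserve.
Bids ranked: 106 (Talon) > 104 (Willow) > 101 (Pike) > 88 (Cobalt) > 79 (Onyx) > 55 (Ember) > …
Highest eligible bid: Talon at $106.
Second-highest bid $104 is below the reserve $105, so the reserve binds → payment $105.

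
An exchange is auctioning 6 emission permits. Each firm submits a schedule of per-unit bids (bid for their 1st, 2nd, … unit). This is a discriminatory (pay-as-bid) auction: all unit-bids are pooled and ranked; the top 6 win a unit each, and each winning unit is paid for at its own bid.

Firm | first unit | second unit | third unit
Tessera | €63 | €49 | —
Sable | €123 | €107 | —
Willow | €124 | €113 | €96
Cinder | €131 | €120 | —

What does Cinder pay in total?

Cinder pays €251

All unit-bids, highest first — top 6: 131 (Cinder-1), 124 (Willow-1), 123 (Sable-1), 120 (Cinder-2), 113 (Willow-2), 107 (Sable-2)
Next rejected bid: €96 (not a price — pay-as-bid).
Cinder's winning unit-bids: 131 + 120 = €251.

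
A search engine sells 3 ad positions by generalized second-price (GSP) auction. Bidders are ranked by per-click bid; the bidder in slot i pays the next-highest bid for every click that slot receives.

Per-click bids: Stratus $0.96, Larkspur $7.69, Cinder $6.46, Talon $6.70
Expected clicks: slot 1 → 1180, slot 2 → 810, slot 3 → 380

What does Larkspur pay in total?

Larkspur pays $7906.00

Sorting advertisers: $7.69 (Larkspur) > $6.70 (Talon) > $6.46 (Cinder) > $0.96 (Stratus)
Larkspur holds slot 1 → pays next bid $6.70 × 1180 clicks = $7906.00.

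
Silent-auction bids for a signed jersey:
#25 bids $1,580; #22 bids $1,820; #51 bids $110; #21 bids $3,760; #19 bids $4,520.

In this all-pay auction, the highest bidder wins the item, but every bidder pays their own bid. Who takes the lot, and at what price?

Rule: the highest bidder wins the item, but every bidder pays their own bid.
Sorting bids: 4,520 (#19) > 3,760 (#21) > 1,820 (#22) > 1,580 (#25) > 110 (#51)
#19 is highest and takes the item; every bidder forfeits their bid.

#19 pays $4,520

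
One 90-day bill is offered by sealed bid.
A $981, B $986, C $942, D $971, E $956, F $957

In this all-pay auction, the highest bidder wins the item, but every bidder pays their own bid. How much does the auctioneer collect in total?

All-pay auction: the highest bidder wins the item, but every bidder pays their own bid.
Sorting bids: 986 (B) > 981 (A) > 971 (D) > 957 (F) > 956 (E) > 942 (C)
B wins with the top bid; all bids are sunk regardless.
Every bidder forfeits their bid regardless of winning.
Revenue = 981 + 986 + 942 + 971 + 956 + 957 = $5,793.

Total revenue: $5,793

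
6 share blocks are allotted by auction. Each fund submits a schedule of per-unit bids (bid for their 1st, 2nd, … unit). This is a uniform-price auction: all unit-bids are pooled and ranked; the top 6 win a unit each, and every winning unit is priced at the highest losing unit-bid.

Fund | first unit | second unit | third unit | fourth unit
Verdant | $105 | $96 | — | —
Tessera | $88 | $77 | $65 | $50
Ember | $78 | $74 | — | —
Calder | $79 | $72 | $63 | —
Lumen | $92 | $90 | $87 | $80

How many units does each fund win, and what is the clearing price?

Merging the schedules and taking the best 6: 105 (Verdant-1), 96 (Verdant-2), 92 (Lumen-1), 90 (Lumen-2), 88 (Tessera-1), 87 (Lumen-3)
The (k+1)-th unit-bid is $80.
Allocation: Lumen 3, Tessera 1, Verdant 2.

Lumen 3, Tessera 1, Verdant 2; clearing price $80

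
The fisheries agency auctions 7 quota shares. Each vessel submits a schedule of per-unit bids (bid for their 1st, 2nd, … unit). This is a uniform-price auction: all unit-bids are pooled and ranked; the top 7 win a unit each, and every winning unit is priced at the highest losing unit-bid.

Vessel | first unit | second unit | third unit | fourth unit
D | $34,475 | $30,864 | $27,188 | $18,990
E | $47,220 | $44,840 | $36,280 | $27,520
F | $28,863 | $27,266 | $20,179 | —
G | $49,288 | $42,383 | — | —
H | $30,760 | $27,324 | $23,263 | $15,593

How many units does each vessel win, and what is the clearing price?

Pooled unit-bids ranked (top 7): 49,288 (G-1), 47,220 (E-1), 44,840 (E-2), 42,383 (G-2), 36,280 (E-3), 34,475 (D-1), 30,864 (D-2)
First bid not allocated: $30,760.
Allocation: D 2, E 3, G 2.

D 2, E 3, G 2; clearing price $30,760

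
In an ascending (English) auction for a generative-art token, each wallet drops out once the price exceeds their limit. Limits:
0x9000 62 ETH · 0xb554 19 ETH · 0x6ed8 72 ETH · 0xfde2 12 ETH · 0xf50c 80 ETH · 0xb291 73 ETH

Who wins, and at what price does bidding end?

Rule: the price rises until one bidder remains; the winner pays the price at which the last rival dropped out.
Limits in order: 80 (0xf50c) > 73 (0xb291) > 72 (0x6ed8) > 62 (0x9000) > 19 (0xb554) > 12 (0xfde2)
Bidding ends when 0xb291 exits at 73 ETH; 0xf50c takes it.

0xf50c wins at 73 ETH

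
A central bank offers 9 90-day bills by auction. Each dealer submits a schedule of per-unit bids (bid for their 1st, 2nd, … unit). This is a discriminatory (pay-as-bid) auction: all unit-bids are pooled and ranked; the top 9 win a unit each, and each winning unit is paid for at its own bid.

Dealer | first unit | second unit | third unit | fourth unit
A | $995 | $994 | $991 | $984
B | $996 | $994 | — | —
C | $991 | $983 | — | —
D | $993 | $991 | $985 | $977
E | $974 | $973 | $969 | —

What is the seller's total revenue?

Pooled unit-bids ranked (top 9): 996 (B-1), 995 (A-1), 994 (A-2), 994 (B-2), 993 (D-1), 991 (A-3), 991 (C-1), 991 (D-2), 985 (D-3)
Next rejected bid: $984 (not a price — pay-as-bid).
Each winning unit pays its own bid.
Revenue = 996 + 995 + 994 + 994 + 993 + 991 + 991 + 991 + 985 = $8,930.

Total revenue: $8,930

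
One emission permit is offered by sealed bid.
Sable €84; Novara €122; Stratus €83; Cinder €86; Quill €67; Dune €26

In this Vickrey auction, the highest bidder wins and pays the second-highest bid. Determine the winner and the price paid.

Novara pays €86

Bids in order: 122 (Novara) > 86 (Cinder) > 84 (Sable) > 83 (Stratus) > 67 (Quill) > 26 (Dune)
Novara wins with the highest bid; price is set by the runner-up at €86.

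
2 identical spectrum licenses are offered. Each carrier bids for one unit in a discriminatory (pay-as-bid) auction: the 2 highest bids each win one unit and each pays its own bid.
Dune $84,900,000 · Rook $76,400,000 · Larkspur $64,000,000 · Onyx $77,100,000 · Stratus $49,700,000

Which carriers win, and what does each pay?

Bids ranked high→low: 84,900,000 (Dune), 77,100,000 (Onyx), 76,400,000 (Rook), 64,000,000 (Larkspur), …
The 2 highest are Dune, Onyx.
Each winner pays its own bid: Dune $84,900,000, Onyx $77,100,000.

Dune $84,900,000, Onyx $77,100,000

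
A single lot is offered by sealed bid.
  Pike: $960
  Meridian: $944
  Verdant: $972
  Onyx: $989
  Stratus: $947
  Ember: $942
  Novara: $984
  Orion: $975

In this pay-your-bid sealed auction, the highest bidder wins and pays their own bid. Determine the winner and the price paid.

Onyx pays $989

Rule: the highest bidder wins and pays their own bid.
Sorting bids: 989 (Onyx) > 984 (Novara) > 975 (Orion) > 972 (Verdant) > 960 (Pike) > 947 (Stratus) > …
Onyx has the highest bid and pays exactly that: $989.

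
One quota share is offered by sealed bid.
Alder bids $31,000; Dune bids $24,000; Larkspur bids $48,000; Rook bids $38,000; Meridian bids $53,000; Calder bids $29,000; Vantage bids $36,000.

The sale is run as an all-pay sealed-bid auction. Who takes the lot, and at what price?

Bids in order: 53,000 (Meridian) > 48,000 (Larkspur) > 38,000 (Rook) > 36,000 (Vantage) > 31,000 (Alder) > 29,000 (Calder) > …
Meridian is highest and takes the item; every bidder forfeits their bid.

Meridian pays $53,000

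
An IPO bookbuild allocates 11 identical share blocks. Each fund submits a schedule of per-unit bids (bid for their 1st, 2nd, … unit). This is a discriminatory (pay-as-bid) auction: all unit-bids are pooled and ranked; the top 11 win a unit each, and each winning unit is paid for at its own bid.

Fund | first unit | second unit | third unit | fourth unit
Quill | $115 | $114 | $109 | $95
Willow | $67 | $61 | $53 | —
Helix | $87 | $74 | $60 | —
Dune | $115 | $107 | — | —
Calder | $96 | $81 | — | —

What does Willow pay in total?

Willow pays $67

Merging the schedules and taking the best 11: 115 (Quill-1), 115 (Dune-1), 114 (Quill-2), 109 (Quill-3), 107 (Dune-2), 96 (Calder-1), 95 (Quill-4), 87 (Helix-1), 81 (Calder-2), 74 (Helix-2), 67 (Willow-1)
Next rejected bid: $61 (not a price — pay-as-bid).
Willow's winning unit-bids: 67 = $67.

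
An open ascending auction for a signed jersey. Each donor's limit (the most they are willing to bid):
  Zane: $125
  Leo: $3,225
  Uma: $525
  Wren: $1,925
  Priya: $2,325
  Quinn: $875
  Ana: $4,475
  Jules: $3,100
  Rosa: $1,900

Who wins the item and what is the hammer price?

Ascending (English) auction: the price rises until one bidder remains; the winner pays the price at which the last rival dropped out.
Limits ranked: 4,475 (Ana) > 3,225 (Leo) > 3,100 (Jules) > 2,325 (Priya) > 1,925 (Wren) > 1,900 (Rosa) > …
Once the price passes $3,225, only Ana is left; the hammer falls at Leo's limit of $3,225.

Ana wins at $3,225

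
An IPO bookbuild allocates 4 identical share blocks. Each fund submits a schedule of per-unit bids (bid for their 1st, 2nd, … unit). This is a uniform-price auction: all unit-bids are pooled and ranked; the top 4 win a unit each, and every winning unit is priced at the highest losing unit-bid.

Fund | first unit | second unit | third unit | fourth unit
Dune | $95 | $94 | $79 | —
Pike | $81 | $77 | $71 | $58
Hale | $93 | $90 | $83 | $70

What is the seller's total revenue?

All unit-bids, highest first — top 4: 95 (Dune-1), 94 (Dune-2), 93 (Hale-1), 90 (Hale-2)
Highest rejected unit-bid = $83.
Allocation: Dune 2, Hale 2. Every unit priced at $83.
Revenue = 4 × 83 = $332.

Total revenue: $332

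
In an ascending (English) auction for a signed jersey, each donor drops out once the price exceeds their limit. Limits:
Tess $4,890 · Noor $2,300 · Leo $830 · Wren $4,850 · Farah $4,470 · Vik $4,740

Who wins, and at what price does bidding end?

Tess wins at $4,850

Sorting limits: 4,890 (Tess) > 4,850 (Wren) > 4,740 (Vik) > 4,470 (Farah) > 2,300 (Noor) > 830 (Leo)
Bidding ends when Wren exits at $4,850; Tess takes it.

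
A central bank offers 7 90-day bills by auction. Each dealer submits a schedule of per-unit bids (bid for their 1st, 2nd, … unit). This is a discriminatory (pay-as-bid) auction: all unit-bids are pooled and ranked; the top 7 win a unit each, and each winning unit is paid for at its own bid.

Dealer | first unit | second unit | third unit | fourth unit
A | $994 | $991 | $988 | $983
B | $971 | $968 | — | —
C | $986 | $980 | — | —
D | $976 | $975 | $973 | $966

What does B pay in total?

Pooled unit-bids ranked (top 7): 994 (A-1), 991 (A-2), 988 (A-3), 986 (C-1), 983 (A-4), 980 (C-2), 976 (D-1)
Next rejected bid: $975 (not a price — pay-as-bid).
B wins no units.

B pays $0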